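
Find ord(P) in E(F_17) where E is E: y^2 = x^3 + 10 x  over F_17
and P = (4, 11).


Compute successive multiples of P until we hit O:
  1P = (4, 11)
  2P = (13, 7)
  3P = (13, 10)
  4P = (4, 6)
  5P = O

ord(P) = 5


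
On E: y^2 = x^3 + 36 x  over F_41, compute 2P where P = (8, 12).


Doubling: s = (3 x1^2 + a) / (2 y1)
s = (3*8^2 + 36) / (2*12) mod 41 = 30
x3 = s^2 - 2 x1 mod 41 = 30^2 - 2*8 = 23
y3 = s (x1 - x3) - y1 mod 41 = 30 * (8 - 23) - 12 = 30

2P = (23, 30)


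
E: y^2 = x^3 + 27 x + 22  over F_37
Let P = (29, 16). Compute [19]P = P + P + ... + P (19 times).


k = 19 = 10011_2 (binary, LSB first: 11001)
Double-and-add from P = (29, 16):
  bit 0 = 1: acc = O + (29, 16) = (29, 16)
  bit 1 = 1: acc = (29, 16) + (6, 20) = (27, 11)
  bit 2 = 0: acc unchanged = (27, 11)
  bit 3 = 0: acc unchanged = (27, 11)
  bit 4 = 1: acc = (27, 11) + (24, 8) = (24, 29)

19P = (24, 29)


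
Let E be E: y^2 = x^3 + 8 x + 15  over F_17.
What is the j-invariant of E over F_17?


Delta = -16(4 a^3 + 27 b^2) mod 17 = 14
-1728 * (4 a)^3 = -1728 * (4*8)^3 mod 17 = 3
j = 3 * 14^(-1) mod 17 = 16

j = 16 (mod 17)


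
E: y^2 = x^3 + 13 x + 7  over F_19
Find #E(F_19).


For each x in F_19, count y with y^2 = x^3 + 13 x + 7 mod 19:
  x = 0: RHS = 7, y in [8, 11]  -> 2 point(s)
  x = 3: RHS = 16, y in [4, 15]  -> 2 point(s)
  x = 4: RHS = 9, y in [3, 16]  -> 2 point(s)
  x = 5: RHS = 7, y in [8, 11]  -> 2 point(s)
  x = 6: RHS = 16, y in [4, 15]  -> 2 point(s)
  x = 7: RHS = 4, y in [2, 17]  -> 2 point(s)
  x = 9: RHS = 17, y in [6, 13]  -> 2 point(s)
  x = 10: RHS = 16, y in [4, 15]  -> 2 point(s)
  x = 13: RHS = 17, y in [6, 13]  -> 2 point(s)
  x = 14: RHS = 7, y in [8, 11]  -> 2 point(s)
  x = 15: RHS = 5, y in [9, 10]  -> 2 point(s)
  x = 16: RHS = 17, y in [6, 13]  -> 2 point(s)
  x = 17: RHS = 11, y in [7, 12]  -> 2 point(s)
Affine points: 26. Add the point at infinity: total = 27.

#E(F_19) = 27


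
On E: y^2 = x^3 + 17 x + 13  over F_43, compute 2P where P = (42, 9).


Doubling: s = (3 x1^2 + a) / (2 y1)
s = (3*42^2 + 17) / (2*9) mod 43 = 25
x3 = s^2 - 2 x1 mod 43 = 25^2 - 2*42 = 25
y3 = s (x1 - x3) - y1 mod 43 = 25 * (42 - 25) - 9 = 29

2P = (25, 29)


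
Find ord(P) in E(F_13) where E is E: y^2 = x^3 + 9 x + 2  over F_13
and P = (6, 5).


Compute successive multiples of P until we hit O:
  1P = (6, 5)
  2P = (1, 8)
  3P = (10, 0)
  4P = (1, 5)
  5P = (6, 8)
  6P = O

ord(P) = 6


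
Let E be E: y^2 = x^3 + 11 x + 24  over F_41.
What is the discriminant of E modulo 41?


4 a^3 + 27 b^2 = 4*11^3 + 27*24^2 = 5324 + 15552 = 20876
Delta = -16 * (20876) = -334016
Delta mod 41 = 11

Delta = 11 (mod 41)


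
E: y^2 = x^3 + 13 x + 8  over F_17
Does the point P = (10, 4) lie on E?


Check whether y^2 = x^3 + 13 x + 8 (mod 17) for (x, y) = (10, 4).
LHS: y^2 = 4^2 mod 17 = 16
RHS: x^3 + 13 x + 8 = 10^3 + 13*10 + 8 mod 17 = 16
LHS = RHS

Yes, on the curve


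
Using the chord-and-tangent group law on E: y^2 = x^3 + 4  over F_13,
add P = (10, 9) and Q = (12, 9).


P != Q, so use the chord formula.
s = (y2 - y1) / (x2 - x1) = (0) / (2) mod 13 = 0
x3 = s^2 - x1 - x2 mod 13 = 0^2 - 10 - 12 = 4
y3 = s (x1 - x3) - y1 mod 13 = 0 * (10 - 4) - 9 = 4

P + Q = (4, 4)


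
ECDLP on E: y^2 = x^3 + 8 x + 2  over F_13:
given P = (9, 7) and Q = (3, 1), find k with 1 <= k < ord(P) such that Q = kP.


Enumerate multiples of P until we hit Q = (3, 1):
  1P = (9, 7)
  2P = (11, 11)
  3P = (10, 4)
  4P = (3, 1)
Match found at i = 4.

k = 4


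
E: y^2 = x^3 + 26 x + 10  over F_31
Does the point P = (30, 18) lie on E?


Check whether y^2 = x^3 + 26 x + 10 (mod 31) for (x, y) = (30, 18).
LHS: y^2 = 18^2 mod 31 = 14
RHS: x^3 + 26 x + 10 = 30^3 + 26*30 + 10 mod 31 = 14
LHS = RHS

Yes, on the curve


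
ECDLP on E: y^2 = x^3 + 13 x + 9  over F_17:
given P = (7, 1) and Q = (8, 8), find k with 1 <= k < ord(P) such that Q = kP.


Enumerate multiples of P until we hit Q = (8, 8):
  1P = (7, 1)
  2P = (11, 2)
  3P = (15, 14)
  4P = (8, 8)
Match found at i = 4.

k = 4


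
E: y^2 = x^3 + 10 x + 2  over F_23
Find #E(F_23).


For each x in F_23, count y with y^2 = x^3 + 10 x + 2 mod 23:
  x = 0: RHS = 2, y in [5, 18]  -> 2 point(s)
  x = 1: RHS = 13, y in [6, 17]  -> 2 point(s)
  x = 3: RHS = 13, y in [6, 17]  -> 2 point(s)
  x = 5: RHS = 16, y in [4, 19]  -> 2 point(s)
  x = 6: RHS = 2, y in [5, 18]  -> 2 point(s)
  x = 7: RHS = 1, y in [1, 22]  -> 2 point(s)
  x = 9: RHS = 16, y in [4, 19]  -> 2 point(s)
  x = 13: RHS = 6, y in [11, 12]  -> 2 point(s)
  x = 15: RHS = 8, y in [10, 13]  -> 2 point(s)
  x = 16: RHS = 3, y in [7, 16]  -> 2 point(s)
  x = 17: RHS = 2, y in [5, 18]  -> 2 point(s)
  x = 19: RHS = 13, y in [6, 17]  -> 2 point(s)
Affine points: 24. Add the point at infinity: total = 25.

#E(F_23) = 25


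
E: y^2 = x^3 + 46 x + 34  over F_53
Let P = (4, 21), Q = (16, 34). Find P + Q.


P != Q, so use the chord formula.
s = (y2 - y1) / (x2 - x1) = (13) / (12) mod 53 = 32
x3 = s^2 - x1 - x2 mod 53 = 32^2 - 4 - 16 = 50
y3 = s (x1 - x3) - y1 mod 53 = 32 * (4 - 50) - 21 = 44

P + Q = (50, 44)


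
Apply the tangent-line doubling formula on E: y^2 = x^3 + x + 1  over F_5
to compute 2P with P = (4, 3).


Doubling: s = (3 x1^2 + a) / (2 y1)
s = (3*4^2 + 1) / (2*3) mod 5 = 4
x3 = s^2 - 2 x1 mod 5 = 4^2 - 2*4 = 3
y3 = s (x1 - x3) - y1 mod 5 = 4 * (4 - 3) - 3 = 1

2P = (3, 1)


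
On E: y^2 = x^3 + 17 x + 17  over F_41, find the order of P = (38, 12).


Compute successive multiples of P until we hit O:
  1P = (38, 12)
  2P = (31, 35)
  3P = (33, 36)
  4P = (16, 30)
  5P = (8, 38)
  6P = (26, 35)
  7P = (10, 30)
  8P = (25, 6)
  ... (continuing to 42P)
  42P = O

ord(P) = 42


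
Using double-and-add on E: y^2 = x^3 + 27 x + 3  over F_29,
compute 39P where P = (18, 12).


k = 39 = 100111_2 (binary, LSB first: 111001)
Double-and-add from P = (18, 12):
  bit 0 = 1: acc = O + (18, 12) = (18, 12)
  bit 1 = 1: acc = (18, 12) + (16, 6) = (4, 1)
  bit 2 = 1: acc = (4, 1) + (27, 12) = (7, 19)
  bit 3 = 0: acc unchanged = (7, 19)
  bit 4 = 0: acc unchanged = (7, 19)
  bit 5 = 1: acc = (7, 19) + (8, 21) = (18, 17)

39P = (18, 17)


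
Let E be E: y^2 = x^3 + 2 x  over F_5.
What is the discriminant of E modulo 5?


4 a^3 + 27 b^2 = 4*2^3 + 27*0^2 = 32 + 0 = 32
Delta = -16 * (32) = -512
Delta mod 5 = 3

Delta = 3 (mod 5)


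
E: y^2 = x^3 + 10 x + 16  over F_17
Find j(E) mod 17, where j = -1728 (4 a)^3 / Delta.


Delta = -16(4 a^3 + 27 b^2) mod 17 = 15
-1728 * (4 a)^3 = -1728 * (4*10)^3 mod 17 = 4
j = 4 * 15^(-1) mod 17 = 15

j = 15 (mod 17)


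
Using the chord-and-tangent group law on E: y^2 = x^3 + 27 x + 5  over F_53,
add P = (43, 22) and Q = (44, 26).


P != Q, so use the chord formula.
s = (y2 - y1) / (x2 - x1) = (4) / (1) mod 53 = 4
x3 = s^2 - x1 - x2 mod 53 = 4^2 - 43 - 44 = 35
y3 = s (x1 - x3) - y1 mod 53 = 4 * (43 - 35) - 22 = 10

P + Q = (35, 10)


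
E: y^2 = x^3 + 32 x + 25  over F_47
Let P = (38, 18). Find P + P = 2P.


Doubling: s = (3 x1^2 + a) / (2 y1)
s = (3*38^2 + 32) / (2*18) mod 47 = 22
x3 = s^2 - 2 x1 mod 47 = 22^2 - 2*38 = 32
y3 = s (x1 - x3) - y1 mod 47 = 22 * (38 - 32) - 18 = 20

2P = (32, 20)


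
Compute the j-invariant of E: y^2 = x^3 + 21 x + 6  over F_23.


Delta = -16(4 a^3 + 27 b^2) mod 23 = 2
-1728 * (4 a)^3 = -1728 * (4*21)^3 mod 23 = 18
j = 18 * 2^(-1) mod 23 = 9

j = 9 (mod 23)


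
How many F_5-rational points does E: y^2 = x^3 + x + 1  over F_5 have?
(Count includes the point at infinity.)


For each x in F_5, count y with y^2 = x^3 + 1 x + 1 mod 5:
  x = 0: RHS = 1, y in [1, 4]  -> 2 point(s)
  x = 2: RHS = 1, y in [1, 4]  -> 2 point(s)
  x = 3: RHS = 1, y in [1, 4]  -> 2 point(s)
  x = 4: RHS = 4, y in [2, 3]  -> 2 point(s)
Affine points: 8. Add the point at infinity: total = 9.

#E(F_5) = 9


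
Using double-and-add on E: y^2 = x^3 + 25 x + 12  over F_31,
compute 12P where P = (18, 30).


k = 12 = 1100_2 (binary, LSB first: 0011)
Double-and-add from P = (18, 30):
  bit 0 = 0: acc unchanged = O
  bit 1 = 0: acc unchanged = O
  bit 2 = 1: acc = O + (2, 15) = (2, 15)
  bit 3 = 1: acc = (2, 15) + (1, 10) = (22, 9)

12P = (22, 9)


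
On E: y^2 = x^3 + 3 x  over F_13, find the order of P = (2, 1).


Compute successive multiples of P until we hit O:
  1P = (2, 1)
  2P = (10, 4)
  3P = (5, 6)
  4P = (3, 6)
  5P = (7, 0)
  6P = (3, 7)
  7P = (5, 7)
  8P = (10, 9)
  ... (continuing to 10P)
  10P = O

ord(P) = 10


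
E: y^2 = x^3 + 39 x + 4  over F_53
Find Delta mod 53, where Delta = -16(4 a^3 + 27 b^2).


4 a^3 + 27 b^2 = 4*39^3 + 27*4^2 = 237276 + 432 = 237708
Delta = -16 * (237708) = -3803328
Delta mod 53 = 5

Delta = 5 (mod 53)


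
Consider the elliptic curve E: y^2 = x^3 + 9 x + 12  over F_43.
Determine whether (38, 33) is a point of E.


Check whether y^2 = x^3 + 9 x + 12 (mod 43) for (x, y) = (38, 33).
LHS: y^2 = 33^2 mod 43 = 14
RHS: x^3 + 9 x + 12 = 38^3 + 9*38 + 12 mod 43 = 14
LHS = RHS

Yes, on the curve


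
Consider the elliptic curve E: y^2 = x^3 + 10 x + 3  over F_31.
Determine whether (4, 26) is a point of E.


Check whether y^2 = x^3 + 10 x + 3 (mod 31) for (x, y) = (4, 26).
LHS: y^2 = 26^2 mod 31 = 25
RHS: x^3 + 10 x + 3 = 4^3 + 10*4 + 3 mod 31 = 14
LHS != RHS

No, not on the curve


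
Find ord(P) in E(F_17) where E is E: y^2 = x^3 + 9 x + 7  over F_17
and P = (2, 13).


Compute successive multiples of P until we hit O:
  1P = (2, 13)
  2P = (9, 16)
  3P = (10, 3)
  4P = (14, 2)
  5P = (14, 15)
  6P = (10, 14)
  7P = (9, 1)
  8P = (2, 4)
  ... (continuing to 9P)
  9P = O

ord(P) = 9


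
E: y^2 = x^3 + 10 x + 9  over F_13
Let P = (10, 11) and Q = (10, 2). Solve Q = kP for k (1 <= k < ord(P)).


Enumerate multiples of P until we hit Q = (10, 2):
  1P = (10, 11)
  2P = (3, 12)
  3P = (4, 3)
  4P = (8, 9)
  5P = (9, 3)
  6P = (6, 8)
  7P = (0, 3)
  8P = (0, 10)
  9P = (6, 5)
  10P = (9, 10)
  11P = (8, 4)
  12P = (4, 10)
  13P = (3, 1)
  14P = (10, 2)
Match found at i = 14.

k = 14


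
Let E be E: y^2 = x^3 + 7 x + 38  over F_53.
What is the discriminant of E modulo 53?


4 a^3 + 27 b^2 = 4*7^3 + 27*38^2 = 1372 + 38988 = 40360
Delta = -16 * (40360) = -645760
Delta mod 53 = 45

Delta = 45 (mod 53)


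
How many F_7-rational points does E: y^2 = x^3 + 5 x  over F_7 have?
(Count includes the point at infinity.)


For each x in F_7, count y with y^2 = x^3 + 5 x + 0 mod 7:
  x = 0: RHS = 0, y in [0]  -> 1 point(s)
  x = 2: RHS = 4, y in [2, 5]  -> 2 point(s)
  x = 3: RHS = 0, y in [0]  -> 1 point(s)
  x = 4: RHS = 0, y in [0]  -> 1 point(s)
  x = 6: RHS = 1, y in [1, 6]  -> 2 point(s)
Affine points: 7. Add the point at infinity: total = 8.

#E(F_7) = 8


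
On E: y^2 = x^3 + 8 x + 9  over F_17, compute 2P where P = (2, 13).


Doubling: s = (3 x1^2 + a) / (2 y1)
s = (3*2^2 + 8) / (2*13) mod 17 = 6
x3 = s^2 - 2 x1 mod 17 = 6^2 - 2*2 = 15
y3 = s (x1 - x3) - y1 mod 17 = 6 * (2 - 15) - 13 = 11

2P = (15, 11)


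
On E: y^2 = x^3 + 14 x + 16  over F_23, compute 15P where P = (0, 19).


k = 15 = 1111_2 (binary, LSB first: 1111)
Double-and-add from P = (0, 19):
  bit 0 = 1: acc = O + (0, 19) = (0, 19)
  bit 1 = 1: acc = (0, 19) + (16, 9) = (2, 11)
  bit 2 = 1: acc = (2, 11) + (14, 14) = (20, 19)
  bit 3 = 1: acc = (20, 19) + (3, 4) = (12, 7)

15P = (12, 7)


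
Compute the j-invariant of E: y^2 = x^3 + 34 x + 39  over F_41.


Delta = -16(4 a^3 + 27 b^2) mod 41 = 11
-1728 * (4 a)^3 = -1728 * (4*34)^3 mod 41 = 20
j = 20 * 11^(-1) mod 41 = 13

j = 13 (mod 41)


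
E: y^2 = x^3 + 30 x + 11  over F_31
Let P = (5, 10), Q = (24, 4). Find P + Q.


P != Q, so use the chord formula.
s = (y2 - y1) / (x2 - x1) = (25) / (19) mod 31 = 16
x3 = s^2 - x1 - x2 mod 31 = 16^2 - 5 - 24 = 10
y3 = s (x1 - x3) - y1 mod 31 = 16 * (5 - 10) - 10 = 3

P + Q = (10, 3)


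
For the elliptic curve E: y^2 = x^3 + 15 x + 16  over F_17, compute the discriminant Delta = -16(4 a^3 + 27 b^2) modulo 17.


4 a^3 + 27 b^2 = 4*15^3 + 27*16^2 = 13500 + 6912 = 20412
Delta = -16 * (20412) = -326592
Delta mod 17 = 12

Delta = 12 (mod 17)


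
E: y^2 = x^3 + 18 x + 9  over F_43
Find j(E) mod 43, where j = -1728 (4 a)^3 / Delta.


Delta = -16(4 a^3 + 27 b^2) mod 43 = 2
-1728 * (4 a)^3 = -1728 * (4*18)^3 mod 43 = 22
j = 22 * 2^(-1) mod 43 = 11

j = 11 (mod 43)


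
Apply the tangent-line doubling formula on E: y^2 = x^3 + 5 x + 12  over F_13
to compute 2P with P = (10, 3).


Doubling: s = (3 x1^2 + a) / (2 y1)
s = (3*10^2 + 5) / (2*3) mod 13 = 1
x3 = s^2 - 2 x1 mod 13 = 1^2 - 2*10 = 7
y3 = s (x1 - x3) - y1 mod 13 = 1 * (10 - 7) - 3 = 0

2P = (7, 0)


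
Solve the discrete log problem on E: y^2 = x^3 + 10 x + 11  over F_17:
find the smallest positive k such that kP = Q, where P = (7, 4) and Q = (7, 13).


Enumerate multiples of P until we hit Q = (7, 13):
  1P = (7, 4)
  2P = (16, 0)
  3P = (7, 13)
Match found at i = 3.

k = 3


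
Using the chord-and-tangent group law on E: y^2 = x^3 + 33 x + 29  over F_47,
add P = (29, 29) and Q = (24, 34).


P != Q, so use the chord formula.
s = (y2 - y1) / (x2 - x1) = (5) / (42) mod 47 = 46
x3 = s^2 - x1 - x2 mod 47 = 46^2 - 29 - 24 = 42
y3 = s (x1 - x3) - y1 mod 47 = 46 * (29 - 42) - 29 = 31

P + Q = (42, 31)


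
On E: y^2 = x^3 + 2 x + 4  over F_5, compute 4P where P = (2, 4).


k = 4 = 100_2 (binary, LSB first: 001)
Double-and-add from P = (2, 4):
  bit 0 = 0: acc unchanged = O
  bit 1 = 0: acc unchanged = O
  bit 2 = 1: acc = O + (4, 1) = (4, 1)

4P = (4, 1)


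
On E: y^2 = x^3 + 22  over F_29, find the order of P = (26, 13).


Compute successive multiples of P until we hit O:
  1P = (26, 13)
  2P = (0, 14)
  3P = (16, 0)
  4P = (0, 15)
  5P = (26, 16)
  6P = O

ord(P) = 6


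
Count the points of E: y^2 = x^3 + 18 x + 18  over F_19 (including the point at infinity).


For each x in F_19, count y with y^2 = x^3 + 18 x + 18 mod 19:
  x = 2: RHS = 5, y in [9, 10]  -> 2 point(s)
  x = 3: RHS = 4, y in [2, 17]  -> 2 point(s)
  x = 5: RHS = 5, y in [9, 10]  -> 2 point(s)
  x = 6: RHS = 0, y in [0]  -> 1 point(s)
  x = 8: RHS = 9, y in [3, 16]  -> 2 point(s)
  x = 9: RHS = 16, y in [4, 15]  -> 2 point(s)
  x = 10: RHS = 1, y in [1, 18]  -> 2 point(s)
  x = 12: RHS = 5, y in [9, 10]  -> 2 point(s)
  x = 13: RHS = 17, y in [6, 13]  -> 2 point(s)
Affine points: 17. Add the point at infinity: total = 18.

#E(F_19) = 18


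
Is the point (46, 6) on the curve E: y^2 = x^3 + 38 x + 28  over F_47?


Check whether y^2 = x^3 + 38 x + 28 (mod 47) for (x, y) = (46, 6).
LHS: y^2 = 6^2 mod 47 = 36
RHS: x^3 + 38 x + 28 = 46^3 + 38*46 + 28 mod 47 = 36
LHS = RHS

Yes, on the curve


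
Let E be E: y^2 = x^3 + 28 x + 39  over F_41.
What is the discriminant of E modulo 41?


4 a^3 + 27 b^2 = 4*28^3 + 27*39^2 = 87808 + 41067 = 128875
Delta = -16 * (128875) = -2062000
Delta mod 41 = 13

Delta = 13 (mod 41)


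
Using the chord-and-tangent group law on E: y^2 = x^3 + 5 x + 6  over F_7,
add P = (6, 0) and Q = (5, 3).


P != Q, so use the chord formula.
s = (y2 - y1) / (x2 - x1) = (3) / (6) mod 7 = 4
x3 = s^2 - x1 - x2 mod 7 = 4^2 - 6 - 5 = 5
y3 = s (x1 - x3) - y1 mod 7 = 4 * (6 - 5) - 0 = 4

P + Q = (5, 4)


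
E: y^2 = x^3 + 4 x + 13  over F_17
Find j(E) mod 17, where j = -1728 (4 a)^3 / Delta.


Delta = -16(4 a^3 + 27 b^2) mod 17 = 8
-1728 * (4 a)^3 = -1728 * (4*4)^3 mod 17 = 11
j = 11 * 8^(-1) mod 17 = 12

j = 12 (mod 17)


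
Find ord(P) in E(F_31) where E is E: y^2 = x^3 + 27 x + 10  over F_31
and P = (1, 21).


Compute successive multiples of P until we hit O:
  1P = (1, 21)
  2P = (8, 5)
  3P = (19, 29)
  4P = (20, 5)
  5P = (29, 14)
  6P = (3, 26)
  7P = (10, 3)
  8P = (24, 25)
  ... (continuing to 37P)
  37P = O

ord(P) = 37


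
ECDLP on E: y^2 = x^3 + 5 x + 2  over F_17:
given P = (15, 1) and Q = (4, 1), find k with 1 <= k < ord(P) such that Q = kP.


Enumerate multiples of P until we hit Q = (4, 1):
  1P = (15, 1)
  2P = (4, 16)
  3P = (0, 11)
  4P = (10, 7)
  5P = (5, 4)
  6P = (1, 5)
  7P = (16, 9)
  8P = (16, 8)
  9P = (1, 12)
  10P = (5, 13)
  11P = (10, 10)
  12P = (0, 6)
  13P = (4, 1)
Match found at i = 13.

k = 13


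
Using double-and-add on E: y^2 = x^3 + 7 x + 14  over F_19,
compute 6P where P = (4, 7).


k = 6 = 110_2 (binary, LSB first: 011)
Double-and-add from P = (4, 7):
  bit 0 = 0: acc unchanged = O
  bit 1 = 1: acc = O + (18, 14) = (18, 14)
  bit 2 = 1: acc = (18, 14) + (3, 9) = (15, 6)

6P = (15, 6)


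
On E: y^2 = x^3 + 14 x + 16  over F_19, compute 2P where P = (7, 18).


Doubling: s = (3 x1^2 + a) / (2 y1)
s = (3*7^2 + 14) / (2*18) mod 19 = 5
x3 = s^2 - 2 x1 mod 19 = 5^2 - 2*7 = 11
y3 = s (x1 - x3) - y1 mod 19 = 5 * (7 - 11) - 18 = 0

2P = (11, 0)


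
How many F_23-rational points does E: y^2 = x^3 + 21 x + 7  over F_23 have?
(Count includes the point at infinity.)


For each x in F_23, count y with y^2 = x^3 + 21 x + 7 mod 23:
  x = 1: RHS = 6, y in [11, 12]  -> 2 point(s)
  x = 6: RHS = 4, y in [2, 21]  -> 2 point(s)
  x = 12: RHS = 9, y in [3, 20]  -> 2 point(s)
  x = 13: RHS = 16, y in [4, 19]  -> 2 point(s)
  x = 14: RHS = 9, y in [3, 20]  -> 2 point(s)
  x = 16: RHS = 0, y in [0]  -> 1 point(s)
  x = 20: RHS = 9, y in [3, 20]  -> 2 point(s)
  x = 21: RHS = 3, y in [7, 16]  -> 2 point(s)
  x = 22: RHS = 8, y in [10, 13]  -> 2 point(s)
Affine points: 17. Add the point at infinity: total = 18.

#E(F_23) = 18


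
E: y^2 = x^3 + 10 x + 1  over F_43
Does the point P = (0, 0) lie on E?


Check whether y^2 = x^3 + 10 x + 1 (mod 43) for (x, y) = (0, 0).
LHS: y^2 = 0^2 mod 43 = 0
RHS: x^3 + 10 x + 1 = 0^3 + 10*0 + 1 mod 43 = 1
LHS != RHS

No, not on the curve


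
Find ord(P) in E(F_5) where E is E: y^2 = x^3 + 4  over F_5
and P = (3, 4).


Compute successive multiples of P until we hit O:
  1P = (3, 4)
  2P = (0, 3)
  3P = (1, 0)
  4P = (0, 2)
  5P = (3, 1)
  6P = O

ord(P) = 6


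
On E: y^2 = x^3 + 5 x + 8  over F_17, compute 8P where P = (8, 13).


k = 8 = 1000_2 (binary, LSB first: 0001)
Double-and-add from P = (8, 13):
  bit 0 = 0: acc unchanged = O
  bit 1 = 0: acc unchanged = O
  bit 2 = 0: acc unchanged = O
  bit 3 = 1: acc = O + (10, 2) = (10, 2)

8P = (10, 2)


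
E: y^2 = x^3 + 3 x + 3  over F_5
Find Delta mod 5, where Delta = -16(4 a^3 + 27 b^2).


4 a^3 + 27 b^2 = 4*3^3 + 27*3^2 = 108 + 243 = 351
Delta = -16 * (351) = -5616
Delta mod 5 = 4

Delta = 4 (mod 5)


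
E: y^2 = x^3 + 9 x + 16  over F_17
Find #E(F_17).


For each x in F_17, count y with y^2 = x^3 + 9 x + 16 mod 17:
  x = 0: RHS = 16, y in [4, 13]  -> 2 point(s)
  x = 1: RHS = 9, y in [3, 14]  -> 2 point(s)
  x = 2: RHS = 8, y in [5, 12]  -> 2 point(s)
  x = 3: RHS = 2, y in [6, 11]  -> 2 point(s)
  x = 5: RHS = 16, y in [4, 13]  -> 2 point(s)
  x = 10: RHS = 1, y in [1, 16]  -> 2 point(s)
  x = 11: RHS = 1, y in [1, 16]  -> 2 point(s)
  x = 12: RHS = 16, y in [4, 13]  -> 2 point(s)
  x = 13: RHS = 1, y in [1, 16]  -> 2 point(s)
  x = 14: RHS = 13, y in [8, 9]  -> 2 point(s)
Affine points: 20. Add the point at infinity: total = 21.

#E(F_17) = 21


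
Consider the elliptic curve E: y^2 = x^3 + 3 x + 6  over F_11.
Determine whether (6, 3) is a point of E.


Check whether y^2 = x^3 + 3 x + 6 (mod 11) for (x, y) = (6, 3).
LHS: y^2 = 3^2 mod 11 = 9
RHS: x^3 + 3 x + 6 = 6^3 + 3*6 + 6 mod 11 = 9
LHS = RHS

Yes, on the curve


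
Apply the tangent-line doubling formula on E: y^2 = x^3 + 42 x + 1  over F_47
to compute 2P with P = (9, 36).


Doubling: s = (3 x1^2 + a) / (2 y1)
s = (3*9^2 + 42) / (2*36) mod 47 = 2
x3 = s^2 - 2 x1 mod 47 = 2^2 - 2*9 = 33
y3 = s (x1 - x3) - y1 mod 47 = 2 * (9 - 33) - 36 = 10

2P = (33, 10)


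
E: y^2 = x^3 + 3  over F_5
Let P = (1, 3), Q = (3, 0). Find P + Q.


P != Q, so use the chord formula.
s = (y2 - y1) / (x2 - x1) = (2) / (2) mod 5 = 1
x3 = s^2 - x1 - x2 mod 5 = 1^2 - 1 - 3 = 2
y3 = s (x1 - x3) - y1 mod 5 = 1 * (1 - 2) - 3 = 1

P + Q = (2, 1)


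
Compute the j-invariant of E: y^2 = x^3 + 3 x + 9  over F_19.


Delta = -16(4 a^3 + 27 b^2) mod 19 = 7
-1728 * (4 a)^3 = -1728 * (4*3)^3 mod 19 = 18
j = 18 * 7^(-1) mod 19 = 8

j = 8 (mod 19)


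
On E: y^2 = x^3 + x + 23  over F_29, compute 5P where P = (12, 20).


k = 5 = 101_2 (binary, LSB first: 101)
Double-and-add from P = (12, 20):
  bit 0 = 1: acc = O + (12, 20) = (12, 20)
  bit 1 = 0: acc unchanged = (12, 20)
  bit 2 = 1: acc = (12, 20) + (6, 19) = (7, 5)

5P = (7, 5)


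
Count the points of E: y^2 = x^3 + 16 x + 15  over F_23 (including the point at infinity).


For each x in F_23, count y with y^2 = x^3 + 16 x + 15 mod 23:
  x = 1: RHS = 9, y in [3, 20]  -> 2 point(s)
  x = 2: RHS = 9, y in [3, 20]  -> 2 point(s)
  x = 5: RHS = 13, y in [6, 17]  -> 2 point(s)
  x = 10: RHS = 2, y in [5, 18]  -> 2 point(s)
  x = 11: RHS = 4, y in [2, 21]  -> 2 point(s)
  x = 12: RHS = 3, y in [7, 16]  -> 2 point(s)
  x = 14: RHS = 16, y in [4, 19]  -> 2 point(s)
  x = 17: RHS = 2, y in [5, 18]  -> 2 point(s)
  x = 19: RHS = 2, y in [5, 18]  -> 2 point(s)
  x = 20: RHS = 9, y in [3, 20]  -> 2 point(s)
Affine points: 20. Add the point at infinity: total = 21.

#E(F_23) = 21


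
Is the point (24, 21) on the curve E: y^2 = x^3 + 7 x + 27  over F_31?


Check whether y^2 = x^3 + 7 x + 27 (mod 31) for (x, y) = (24, 21).
LHS: y^2 = 21^2 mod 31 = 7
RHS: x^3 + 7 x + 27 = 24^3 + 7*24 + 27 mod 31 = 7
LHS = RHS

Yes, on the curve


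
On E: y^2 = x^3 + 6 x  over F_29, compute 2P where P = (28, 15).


Doubling: s = (3 x1^2 + a) / (2 y1)
s = (3*28^2 + 6) / (2*15) mod 29 = 9
x3 = s^2 - 2 x1 mod 29 = 9^2 - 2*28 = 25
y3 = s (x1 - x3) - y1 mod 29 = 9 * (28 - 25) - 15 = 12

2P = (25, 12)


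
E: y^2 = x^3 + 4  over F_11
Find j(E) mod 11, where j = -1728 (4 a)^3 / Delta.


Delta = -16(4 a^3 + 27 b^2) mod 11 = 7
-1728 * (4 a)^3 = -1728 * (4*0)^3 mod 11 = 0
j = 0 * 7^(-1) mod 11 = 0

j = 0 (mod 11)


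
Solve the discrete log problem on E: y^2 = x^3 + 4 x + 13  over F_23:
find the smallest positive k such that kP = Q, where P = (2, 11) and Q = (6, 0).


Enumerate multiples of P until we hit Q = (6, 0):
  1P = (2, 11)
  2P = (22, 10)
  3P = (17, 7)
  4P = (10, 8)
  5P = (0, 17)
  6P = (7, 4)
  7P = (4, 1)
  8P = (19, 5)
  9P = (3, 11)
  10P = (18, 12)
  11P = (11, 10)
  12P = (12, 8)
  13P = (13, 13)
  14P = (1, 8)
  15P = (6, 0)
Match found at i = 15.

k = 15


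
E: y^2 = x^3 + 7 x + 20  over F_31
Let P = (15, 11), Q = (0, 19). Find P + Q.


P != Q, so use the chord formula.
s = (y2 - y1) / (x2 - x1) = (8) / (16) mod 31 = 16
x3 = s^2 - x1 - x2 mod 31 = 16^2 - 15 - 0 = 24
y3 = s (x1 - x3) - y1 mod 31 = 16 * (15 - 24) - 11 = 0

P + Q = (24, 0)


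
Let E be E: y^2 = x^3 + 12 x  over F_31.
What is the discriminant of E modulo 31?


4 a^3 + 27 b^2 = 4*12^3 + 27*0^2 = 6912 + 0 = 6912
Delta = -16 * (6912) = -110592
Delta mod 31 = 16

Delta = 16 (mod 31)


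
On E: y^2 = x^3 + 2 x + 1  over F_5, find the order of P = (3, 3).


Compute successive multiples of P until we hit O:
  1P = (3, 3)
  2P = (0, 4)
  3P = (1, 3)
  4P = (1, 2)
  5P = (0, 1)
  6P = (3, 2)
  7P = O

ord(P) = 7


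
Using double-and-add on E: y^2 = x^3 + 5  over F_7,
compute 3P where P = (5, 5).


k = 3 = 11_2 (binary, LSB first: 11)
Double-and-add from P = (5, 5):
  bit 0 = 1: acc = O + (5, 5) = (5, 5)
  bit 1 = 1: acc = (5, 5) + (6, 5) = (3, 2)

3P = (3, 2)


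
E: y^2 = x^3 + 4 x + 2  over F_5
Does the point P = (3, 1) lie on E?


Check whether y^2 = x^3 + 4 x + 2 (mod 5) for (x, y) = (3, 1).
LHS: y^2 = 1^2 mod 5 = 1
RHS: x^3 + 4 x + 2 = 3^3 + 4*3 + 2 mod 5 = 1
LHS = RHS

Yes, on the curve


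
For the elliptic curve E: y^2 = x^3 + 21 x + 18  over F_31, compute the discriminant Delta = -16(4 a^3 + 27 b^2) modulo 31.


4 a^3 + 27 b^2 = 4*21^3 + 27*18^2 = 37044 + 8748 = 45792
Delta = -16 * (45792) = -732672
Delta mod 31 = 13

Delta = 13 (mod 31)


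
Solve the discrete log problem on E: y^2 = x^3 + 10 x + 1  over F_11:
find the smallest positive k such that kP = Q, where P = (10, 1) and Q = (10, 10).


Enumerate multiples of P until we hit Q = (10, 10):
  1P = (10, 1)
  2P = (3, 6)
  3P = (3, 5)
  4P = (10, 10)
Match found at i = 4.

k = 4


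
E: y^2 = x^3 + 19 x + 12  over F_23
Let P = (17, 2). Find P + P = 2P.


Doubling: s = (3 x1^2 + a) / (2 y1)
s = (3*17^2 + 19) / (2*2) mod 23 = 3
x3 = s^2 - 2 x1 mod 23 = 3^2 - 2*17 = 21
y3 = s (x1 - x3) - y1 mod 23 = 3 * (17 - 21) - 2 = 9

2P = (21, 9)


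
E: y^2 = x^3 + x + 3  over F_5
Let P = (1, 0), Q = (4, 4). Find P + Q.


P != Q, so use the chord formula.
s = (y2 - y1) / (x2 - x1) = (4) / (3) mod 5 = 3
x3 = s^2 - x1 - x2 mod 5 = 3^2 - 1 - 4 = 4
y3 = s (x1 - x3) - y1 mod 5 = 3 * (1 - 4) - 0 = 1

P + Q = (4, 1)


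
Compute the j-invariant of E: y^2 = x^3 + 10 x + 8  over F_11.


Delta = -16(4 a^3 + 27 b^2) mod 11 = 4
-1728 * (4 a)^3 = -1728 * (4*10)^3 mod 11 = 9
j = 9 * 4^(-1) mod 11 = 5

j = 5 (mod 11)


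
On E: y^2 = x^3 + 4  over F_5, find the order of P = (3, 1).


Compute successive multiples of P until we hit O:
  1P = (3, 1)
  2P = (0, 2)
  3P = (1, 0)
  4P = (0, 3)
  5P = (3, 4)
  6P = O

ord(P) = 6


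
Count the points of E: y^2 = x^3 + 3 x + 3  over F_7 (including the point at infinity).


For each x in F_7, count y with y^2 = x^3 + 3 x + 3 mod 7:
  x = 1: RHS = 0, y in [0]  -> 1 point(s)
  x = 3: RHS = 4, y in [2, 5]  -> 2 point(s)
  x = 4: RHS = 2, y in [3, 4]  -> 2 point(s)
Affine points: 5. Add the point at infinity: total = 6.

#E(F_7) = 6


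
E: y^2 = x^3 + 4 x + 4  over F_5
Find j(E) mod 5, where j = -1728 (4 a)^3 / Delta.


Delta = -16(4 a^3 + 27 b^2) mod 5 = 2
-1728 * (4 a)^3 = -1728 * (4*4)^3 mod 5 = 2
j = 2 * 2^(-1) mod 5 = 1

j = 1 (mod 5)


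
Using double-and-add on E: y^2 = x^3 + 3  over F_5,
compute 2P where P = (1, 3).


k = 2 = 10_2 (binary, LSB first: 01)
Double-and-add from P = (1, 3):
  bit 0 = 0: acc unchanged = O
  bit 1 = 1: acc = O + (2, 4) = (2, 4)

2P = (2, 4)


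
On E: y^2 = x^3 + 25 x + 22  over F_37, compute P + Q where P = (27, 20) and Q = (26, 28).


P != Q, so use the chord formula.
s = (y2 - y1) / (x2 - x1) = (8) / (36) mod 37 = 29
x3 = s^2 - x1 - x2 mod 37 = 29^2 - 27 - 26 = 11
y3 = s (x1 - x3) - y1 mod 37 = 29 * (27 - 11) - 20 = 0

P + Q = (11, 0)


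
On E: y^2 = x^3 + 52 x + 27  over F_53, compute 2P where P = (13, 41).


Doubling: s = (3 x1^2 + a) / (2 y1)
s = (3*13^2 + 52) / (2*41) mod 53 = 1
x3 = s^2 - 2 x1 mod 53 = 1^2 - 2*13 = 28
y3 = s (x1 - x3) - y1 mod 53 = 1 * (13 - 28) - 41 = 50

2P = (28, 50)


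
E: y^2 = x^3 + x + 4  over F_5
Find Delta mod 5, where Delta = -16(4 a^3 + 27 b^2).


4 a^3 + 27 b^2 = 4*1^3 + 27*4^2 = 4 + 432 = 436
Delta = -16 * (436) = -6976
Delta mod 5 = 4

Delta = 4 (mod 5)


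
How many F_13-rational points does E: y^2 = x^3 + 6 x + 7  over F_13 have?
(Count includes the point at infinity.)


For each x in F_13, count y with y^2 = x^3 + 6 x + 7 mod 13:
  x = 1: RHS = 1, y in [1, 12]  -> 2 point(s)
  x = 2: RHS = 1, y in [1, 12]  -> 2 point(s)
  x = 3: RHS = 0, y in [0]  -> 1 point(s)
  x = 4: RHS = 4, y in [2, 11]  -> 2 point(s)
  x = 6: RHS = 12, y in [5, 8]  -> 2 point(s)
  x = 9: RHS = 10, y in [6, 7]  -> 2 point(s)
  x = 10: RHS = 1, y in [1, 12]  -> 2 point(s)
  x = 11: RHS = 0, y in [0]  -> 1 point(s)
  x = 12: RHS = 0, y in [0]  -> 1 point(s)
Affine points: 15. Add the point at infinity: total = 16.

#E(F_13) = 16


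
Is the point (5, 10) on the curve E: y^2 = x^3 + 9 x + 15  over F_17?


Check whether y^2 = x^3 + 9 x + 15 (mod 17) for (x, y) = (5, 10).
LHS: y^2 = 10^2 mod 17 = 15
RHS: x^3 + 9 x + 15 = 5^3 + 9*5 + 15 mod 17 = 15
LHS = RHS

Yes, on the curve


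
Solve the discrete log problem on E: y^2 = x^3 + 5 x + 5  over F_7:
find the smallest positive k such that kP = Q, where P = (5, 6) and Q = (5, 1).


Enumerate multiples of P until we hit Q = (5, 1):
  1P = (5, 6)
  2P = (1, 2)
  3P = (2, 4)
  4P = (2, 3)
  5P = (1, 5)
  6P = (5, 1)
Match found at i = 6.

k = 6


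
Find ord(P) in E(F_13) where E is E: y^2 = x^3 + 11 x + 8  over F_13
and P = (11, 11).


Compute successive multiples of P until we hit O:
  1P = (11, 11)
  2P = (7, 5)
  3P = (7, 8)
  4P = (11, 2)
  5P = O

ord(P) = 5


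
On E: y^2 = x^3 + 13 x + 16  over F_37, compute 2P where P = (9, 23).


Doubling: s = (3 x1^2 + a) / (2 y1)
s = (3*9^2 + 13) / (2*23) mod 37 = 12
x3 = s^2 - 2 x1 mod 37 = 12^2 - 2*9 = 15
y3 = s (x1 - x3) - y1 mod 37 = 12 * (9 - 15) - 23 = 16

2P = (15, 16)


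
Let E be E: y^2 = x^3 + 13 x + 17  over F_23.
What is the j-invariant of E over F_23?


Delta = -16(4 a^3 + 27 b^2) mod 23 = 10
-1728 * (4 a)^3 = -1728 * (4*13)^3 mod 23 = 19
j = 19 * 10^(-1) mod 23 = 18

j = 18 (mod 23)


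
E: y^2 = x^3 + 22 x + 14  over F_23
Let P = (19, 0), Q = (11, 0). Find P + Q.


P != Q, so use the chord formula.
s = (y2 - y1) / (x2 - x1) = (0) / (15) mod 23 = 0
x3 = s^2 - x1 - x2 mod 23 = 0^2 - 19 - 11 = 16
y3 = s (x1 - x3) - y1 mod 23 = 0 * (19 - 16) - 0 = 0

P + Q = (16, 0)


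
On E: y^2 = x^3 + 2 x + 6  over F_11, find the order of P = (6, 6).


Compute successive multiples of P until we hit O:
  1P = (6, 6)
  2P = (10, 5)
  3P = (4, 10)
  4P = (5, 3)
  5P = (9, 7)
  6P = (1, 3)
  7P = (7, 0)
  8P = (1, 8)
  ... (continuing to 14P)
  14P = O

ord(P) = 14


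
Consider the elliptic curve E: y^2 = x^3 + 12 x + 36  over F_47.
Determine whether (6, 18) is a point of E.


Check whether y^2 = x^3 + 12 x + 36 (mod 47) for (x, y) = (6, 18).
LHS: y^2 = 18^2 mod 47 = 42
RHS: x^3 + 12 x + 36 = 6^3 + 12*6 + 36 mod 47 = 42
LHS = RHS

Yes, on the curve


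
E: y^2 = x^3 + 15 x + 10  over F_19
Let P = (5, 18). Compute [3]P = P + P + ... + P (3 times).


k = 3 = 11_2 (binary, LSB first: 11)
Double-and-add from P = (5, 18):
  bit 0 = 1: acc = O + (5, 18) = (5, 18)
  bit 1 = 1: acc = (5, 18) + (1, 11) = (3, 14)

3P = (3, 14)


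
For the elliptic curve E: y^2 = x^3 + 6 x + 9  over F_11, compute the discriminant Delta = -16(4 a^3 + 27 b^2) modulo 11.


4 a^3 + 27 b^2 = 4*6^3 + 27*9^2 = 864 + 2187 = 3051
Delta = -16 * (3051) = -48816
Delta mod 11 = 2

Delta = 2 (mod 11)


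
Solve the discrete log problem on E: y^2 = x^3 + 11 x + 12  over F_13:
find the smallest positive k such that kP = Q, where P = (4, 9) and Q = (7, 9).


Enumerate multiples of P until we hit Q = (7, 9):
  1P = (4, 9)
  2P = (8, 1)
  3P = (5, 6)
  4P = (0, 5)
  5P = (10, 11)
  6P = (2, 9)
  7P = (7, 4)
  8P = (12, 0)
  9P = (7, 9)
Match found at i = 9.

k = 9


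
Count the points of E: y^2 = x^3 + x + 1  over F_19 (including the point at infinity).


For each x in F_19, count y with y^2 = x^3 + 1 x + 1 mod 19:
  x = 0: RHS = 1, y in [1, 18]  -> 2 point(s)
  x = 2: RHS = 11, y in [7, 12]  -> 2 point(s)
  x = 5: RHS = 17, y in [6, 13]  -> 2 point(s)
  x = 7: RHS = 9, y in [3, 16]  -> 2 point(s)
  x = 9: RHS = 17, y in [6, 13]  -> 2 point(s)
  x = 10: RHS = 4, y in [2, 17]  -> 2 point(s)
  x = 13: RHS = 7, y in [8, 11]  -> 2 point(s)
  x = 14: RHS = 4, y in [2, 17]  -> 2 point(s)
  x = 15: RHS = 9, y in [3, 16]  -> 2 point(s)
  x = 16: RHS = 9, y in [3, 16]  -> 2 point(s)
Affine points: 20. Add the point at infinity: total = 21.

#E(F_19) = 21


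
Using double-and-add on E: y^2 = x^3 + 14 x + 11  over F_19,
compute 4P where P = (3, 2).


k = 4 = 100_2 (binary, LSB first: 001)
Double-and-add from P = (3, 2):
  bit 0 = 0: acc unchanged = O
  bit 1 = 0: acc unchanged = O
  bit 2 = 1: acc = O + (3, 17) = (3, 17)

4P = (3, 17)


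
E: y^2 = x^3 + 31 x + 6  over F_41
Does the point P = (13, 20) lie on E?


Check whether y^2 = x^3 + 31 x + 6 (mod 41) for (x, y) = (13, 20).
LHS: y^2 = 20^2 mod 41 = 31
RHS: x^3 + 31 x + 6 = 13^3 + 31*13 + 6 mod 41 = 23
LHS != RHS

No, not on the curve


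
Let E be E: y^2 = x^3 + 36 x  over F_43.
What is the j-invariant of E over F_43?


Delta = -16(4 a^3 + 27 b^2) mod 43 = 22
-1728 * (4 a)^3 = -1728 * (4*36)^3 mod 43 = 4
j = 4 * 22^(-1) mod 43 = 8

j = 8 (mod 43)


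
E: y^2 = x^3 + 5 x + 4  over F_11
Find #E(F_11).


For each x in F_11, count y with y^2 = x^3 + 5 x + 4 mod 11:
  x = 0: RHS = 4, y in [2, 9]  -> 2 point(s)
  x = 2: RHS = 0, y in [0]  -> 1 point(s)
  x = 4: RHS = 0, y in [0]  -> 1 point(s)
  x = 5: RHS = 0, y in [0]  -> 1 point(s)
  x = 10: RHS = 9, y in [3, 8]  -> 2 point(s)
Affine points: 7. Add the point at infinity: total = 8.

#E(F_11) = 8


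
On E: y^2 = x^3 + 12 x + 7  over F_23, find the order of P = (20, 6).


Compute successive multiples of P until we hit O:
  1P = (20, 6)
  2P = (18, 12)
  3P = (17, 8)
  4P = (12, 4)
  5P = (4, 21)
  6P = (5, 13)
  7P = (2, 4)
  8P = (3, 1)
  ... (continuing to 20P)
  20P = O

ord(P) = 20


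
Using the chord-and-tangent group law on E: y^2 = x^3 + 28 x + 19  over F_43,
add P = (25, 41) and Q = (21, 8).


P != Q, so use the chord formula.
s = (y2 - y1) / (x2 - x1) = (10) / (39) mod 43 = 19
x3 = s^2 - x1 - x2 mod 43 = 19^2 - 25 - 21 = 14
y3 = s (x1 - x3) - y1 mod 43 = 19 * (25 - 14) - 41 = 39

P + Q = (14, 39)


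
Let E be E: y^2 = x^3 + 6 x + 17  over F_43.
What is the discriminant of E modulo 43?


4 a^3 + 27 b^2 = 4*6^3 + 27*17^2 = 864 + 7803 = 8667
Delta = -16 * (8667) = -138672
Delta mod 43 = 3

Delta = 3 (mod 43)


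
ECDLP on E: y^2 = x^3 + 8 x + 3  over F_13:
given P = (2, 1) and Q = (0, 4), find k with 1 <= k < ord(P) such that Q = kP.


Enumerate multiples of P until we hit Q = (0, 4):
  1P = (2, 1)
  2P = (5, 8)
  3P = (10, 2)
  4P = (0, 9)
  5P = (1, 8)
  6P = (7, 8)
  7P = (7, 5)
  8P = (1, 5)
  9P = (0, 4)
Match found at i = 9.

k = 9


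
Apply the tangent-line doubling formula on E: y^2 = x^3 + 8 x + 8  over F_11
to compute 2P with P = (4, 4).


Doubling: s = (3 x1^2 + a) / (2 y1)
s = (3*4^2 + 8) / (2*4) mod 11 = 7
x3 = s^2 - 2 x1 mod 11 = 7^2 - 2*4 = 8
y3 = s (x1 - x3) - y1 mod 11 = 7 * (4 - 8) - 4 = 1

2P = (8, 1)


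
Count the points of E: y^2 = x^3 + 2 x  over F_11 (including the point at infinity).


For each x in F_11, count y with y^2 = x^3 + 2 x + 0 mod 11:
  x = 0: RHS = 0, y in [0]  -> 1 point(s)
  x = 1: RHS = 3, y in [5, 6]  -> 2 point(s)
  x = 2: RHS = 1, y in [1, 10]  -> 2 point(s)
  x = 3: RHS = 0, y in [0]  -> 1 point(s)
  x = 5: RHS = 3, y in [5, 6]  -> 2 point(s)
  x = 7: RHS = 5, y in [4, 7]  -> 2 point(s)
  x = 8: RHS = 0, y in [0]  -> 1 point(s)
Affine points: 11. Add the point at infinity: total = 12.

#E(F_11) = 12


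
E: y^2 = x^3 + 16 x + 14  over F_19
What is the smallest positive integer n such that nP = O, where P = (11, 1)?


Compute successive multiples of P until we hit O:
  1P = (11, 1)
  2P = (2, 4)
  3P = (4, 3)
  4P = (13, 5)
  5P = (18, 4)
  6P = (15, 0)
  7P = (18, 15)
  8P = (13, 14)
  ... (continuing to 12P)
  12P = O

ord(P) = 12


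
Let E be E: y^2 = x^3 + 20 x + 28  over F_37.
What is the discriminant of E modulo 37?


4 a^3 + 27 b^2 = 4*20^3 + 27*28^2 = 32000 + 21168 = 53168
Delta = -16 * (53168) = -850688
Delta mod 37 = 16

Delta = 16 (mod 37)


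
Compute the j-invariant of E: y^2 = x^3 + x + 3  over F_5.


Delta = -16(4 a^3 + 27 b^2) mod 5 = 3
-1728 * (4 a)^3 = -1728 * (4*1)^3 mod 5 = 3
j = 3 * 3^(-1) mod 5 = 1

j = 1 (mod 5)


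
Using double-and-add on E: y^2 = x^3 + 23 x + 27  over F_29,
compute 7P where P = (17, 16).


k = 7 = 111_2 (binary, LSB first: 111)
Double-and-add from P = (17, 16):
  bit 0 = 1: acc = O + (17, 16) = (17, 16)
  bit 1 = 1: acc = (17, 16) + (4, 3) = (9, 21)
  bit 2 = 1: acc = (9, 21) + (12, 28) = (7, 3)

7P = (7, 3)


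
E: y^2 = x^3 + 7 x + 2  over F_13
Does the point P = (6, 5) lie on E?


Check whether y^2 = x^3 + 7 x + 2 (mod 13) for (x, y) = (6, 5).
LHS: y^2 = 5^2 mod 13 = 12
RHS: x^3 + 7 x + 2 = 6^3 + 7*6 + 2 mod 13 = 0
LHS != RHS

No, not on the curve


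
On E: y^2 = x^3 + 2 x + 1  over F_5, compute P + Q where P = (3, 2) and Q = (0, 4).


P != Q, so use the chord formula.
s = (y2 - y1) / (x2 - x1) = (2) / (2) mod 5 = 1
x3 = s^2 - x1 - x2 mod 5 = 1^2 - 3 - 0 = 3
y3 = s (x1 - x3) - y1 mod 5 = 1 * (3 - 3) - 2 = 3

P + Q = (3, 3)


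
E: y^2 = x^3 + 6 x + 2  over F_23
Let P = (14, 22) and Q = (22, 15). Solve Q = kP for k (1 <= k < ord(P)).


Enumerate multiples of P until we hit Q = (22, 15):
  1P = (14, 22)
  2P = (22, 8)
  3P = (3, 22)
  4P = (6, 1)
  5P = (16, 13)
  6P = (19, 12)
  7P = (17, 7)
  8P = (17, 16)
  9P = (19, 11)
  10P = (16, 10)
  11P = (6, 22)
  12P = (3, 1)
  13P = (22, 15)
Match found at i = 13.

k = 13


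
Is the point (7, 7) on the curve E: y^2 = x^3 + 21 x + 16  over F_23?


Check whether y^2 = x^3 + 21 x + 16 (mod 23) for (x, y) = (7, 7).
LHS: y^2 = 7^2 mod 23 = 3
RHS: x^3 + 21 x + 16 = 7^3 + 21*7 + 16 mod 23 = 0
LHS != RHS

No, not on the curve


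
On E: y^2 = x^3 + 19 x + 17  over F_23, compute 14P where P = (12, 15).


k = 14 = 1110_2 (binary, LSB first: 0111)
Double-and-add from P = (12, 15):
  bit 0 = 0: acc unchanged = O
  bit 1 = 1: acc = O + (3, 3) = (3, 3)
  bit 2 = 1: acc = (3, 3) + (17, 20) = (6, 18)
  bit 3 = 1: acc = (6, 18) + (16, 1) = (17, 3)

14P = (17, 3)


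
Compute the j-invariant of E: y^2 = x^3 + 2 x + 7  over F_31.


Delta = -16(4 a^3 + 27 b^2) mod 31 = 20
-1728 * (4 a)^3 = -1728 * (4*2)^3 mod 31 = 4
j = 4 * 20^(-1) mod 31 = 25

j = 25 (mod 31)


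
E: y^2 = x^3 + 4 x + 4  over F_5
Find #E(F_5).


For each x in F_5, count y with y^2 = x^3 + 4 x + 4 mod 5:
  x = 0: RHS = 4, y in [2, 3]  -> 2 point(s)
  x = 1: RHS = 4, y in [2, 3]  -> 2 point(s)
  x = 2: RHS = 0, y in [0]  -> 1 point(s)
  x = 4: RHS = 4, y in [2, 3]  -> 2 point(s)
Affine points: 7. Add the point at infinity: total = 8.

#E(F_5) = 8


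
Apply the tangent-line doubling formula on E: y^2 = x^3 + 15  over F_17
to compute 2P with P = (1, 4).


Doubling: s = (3 x1^2 + a) / (2 y1)
s = (3*1^2 + 0) / (2*4) mod 17 = 11
x3 = s^2 - 2 x1 mod 17 = 11^2 - 2*1 = 0
y3 = s (x1 - x3) - y1 mod 17 = 11 * (1 - 0) - 4 = 7

2P = (0, 7)


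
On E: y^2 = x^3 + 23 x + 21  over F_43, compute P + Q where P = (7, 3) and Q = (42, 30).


P != Q, so use the chord formula.
s = (y2 - y1) / (x2 - x1) = (27) / (35) mod 43 = 2
x3 = s^2 - x1 - x2 mod 43 = 2^2 - 7 - 42 = 41
y3 = s (x1 - x3) - y1 mod 43 = 2 * (7 - 41) - 3 = 15

P + Q = (41, 15)


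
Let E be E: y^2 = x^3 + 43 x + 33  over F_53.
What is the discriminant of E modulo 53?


4 a^3 + 27 b^2 = 4*43^3 + 27*33^2 = 318028 + 29403 = 347431
Delta = -16 * (347431) = -5558896
Delta mod 53 = 9

Delta = 9 (mod 53)


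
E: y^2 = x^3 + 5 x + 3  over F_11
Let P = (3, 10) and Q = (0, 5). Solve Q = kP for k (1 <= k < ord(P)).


Enumerate multiples of P until we hit Q = (0, 5):
  1P = (3, 10)
  2P = (8, 4)
  3P = (1, 3)
  4P = (0, 6)
  5P = (0, 5)
Match found at i = 5.

k = 5


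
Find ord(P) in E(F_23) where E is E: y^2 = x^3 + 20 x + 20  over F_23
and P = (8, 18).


Compute successive multiples of P until we hit O:
  1P = (8, 18)
  2P = (13, 19)
  3P = (14, 13)
  4P = (10, 22)
  5P = (9, 3)
  6P = (1, 15)
  7P = (17, 11)
  8P = (4, 7)
  ... (continuing to 23P)
  23P = O

ord(P) = 23


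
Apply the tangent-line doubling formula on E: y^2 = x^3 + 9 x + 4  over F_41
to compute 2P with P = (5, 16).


Doubling: s = (3 x1^2 + a) / (2 y1)
s = (3*5^2 + 9) / (2*16) mod 41 = 18
x3 = s^2 - 2 x1 mod 41 = 18^2 - 2*5 = 27
y3 = s (x1 - x3) - y1 mod 41 = 18 * (5 - 27) - 16 = 39

2P = (27, 39)


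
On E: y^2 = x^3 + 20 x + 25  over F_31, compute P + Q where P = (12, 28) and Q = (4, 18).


P != Q, so use the chord formula.
s = (y2 - y1) / (x2 - x1) = (21) / (23) mod 31 = 9
x3 = s^2 - x1 - x2 mod 31 = 9^2 - 12 - 4 = 3
y3 = s (x1 - x3) - y1 mod 31 = 9 * (12 - 3) - 28 = 22

P + Q = (3, 22)


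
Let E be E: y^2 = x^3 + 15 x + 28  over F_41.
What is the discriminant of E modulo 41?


4 a^3 + 27 b^2 = 4*15^3 + 27*28^2 = 13500 + 21168 = 34668
Delta = -16 * (34668) = -554688
Delta mod 41 = 1

Delta = 1 (mod 41)


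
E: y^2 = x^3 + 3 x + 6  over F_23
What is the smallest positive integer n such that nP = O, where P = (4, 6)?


Compute successive multiples of P until we hit O:
  1P = (4, 6)
  2P = (0, 11)
  3P = (22, 5)
  4P = (9, 16)
  5P = (14, 20)
  6P = (18, 2)
  7P = (10, 22)
  8P = (11, 6)
  ... (continuing to 27P)
  27P = O

ord(P) = 27
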